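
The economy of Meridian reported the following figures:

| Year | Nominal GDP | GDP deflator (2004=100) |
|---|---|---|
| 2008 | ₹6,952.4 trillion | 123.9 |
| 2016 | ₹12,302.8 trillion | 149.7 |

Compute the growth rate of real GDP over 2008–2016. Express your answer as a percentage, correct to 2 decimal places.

Real GDP 2008 = 6952.4 / 1.239 = 5611.30.
Real GDP 2016 = 12302.8 / 1.497 = 8218.30.
Real growth = 8218.30 / 5611.30 − 1 = 0.4646.

46.46%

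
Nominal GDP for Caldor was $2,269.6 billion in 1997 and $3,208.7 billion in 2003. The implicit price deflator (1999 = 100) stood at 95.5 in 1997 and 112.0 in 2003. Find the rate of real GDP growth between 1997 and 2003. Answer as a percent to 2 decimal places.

Deflate each year: 1997 → 2269.6/0.955 = 2376.54; 2003 → 3208.7/1.120 = 2864.91.
So real GDP changed by 2864.91/2376.54 − 1 = 0.2055, i.e. 20.55%.

20.55%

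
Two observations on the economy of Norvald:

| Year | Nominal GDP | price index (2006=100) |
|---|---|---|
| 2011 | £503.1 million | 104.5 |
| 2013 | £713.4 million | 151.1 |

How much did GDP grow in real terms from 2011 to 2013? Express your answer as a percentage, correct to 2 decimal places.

Real GDP 2011 = 503.1 / 1.045 = 481.44.
Real GDP 2013 = 713.4 / 1.511 = 472.14.
Real growth = 472.14 / 481.44 − 1 = -0.0193.

-1.93%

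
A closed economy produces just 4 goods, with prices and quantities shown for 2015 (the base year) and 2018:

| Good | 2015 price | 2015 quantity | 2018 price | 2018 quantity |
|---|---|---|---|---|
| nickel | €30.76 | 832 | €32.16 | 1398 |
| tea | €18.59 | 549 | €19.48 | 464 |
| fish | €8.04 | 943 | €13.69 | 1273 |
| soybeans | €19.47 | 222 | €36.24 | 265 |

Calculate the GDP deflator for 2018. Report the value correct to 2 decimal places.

Nominal GDP 2018 = 32.16·1398 + 19.48·464 + 13.69·1273 + 36.24·265 = 81029.37.
Real GDP 2018 (at 2015 prices) = 30.76·1398 + 18.59·464 + 8.04·1273 + 19.47·265 = 67022.71.
Deflator = Nominal/Real × 100 = 81029.37/67022.71 × 100 = 120.898.

120.90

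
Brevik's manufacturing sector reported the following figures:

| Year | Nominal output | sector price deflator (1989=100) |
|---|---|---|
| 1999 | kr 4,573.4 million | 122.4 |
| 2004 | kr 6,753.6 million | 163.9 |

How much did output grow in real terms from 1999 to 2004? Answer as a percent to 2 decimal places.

Deflate each year: 1999 → 4573.4/1.224 = 3736.44; 2004 → 6753.6/1.639 = 4120.56.
So real output changed by 4120.56/3736.44 − 1 = 0.1028, i.e. 10.28%.

10.28%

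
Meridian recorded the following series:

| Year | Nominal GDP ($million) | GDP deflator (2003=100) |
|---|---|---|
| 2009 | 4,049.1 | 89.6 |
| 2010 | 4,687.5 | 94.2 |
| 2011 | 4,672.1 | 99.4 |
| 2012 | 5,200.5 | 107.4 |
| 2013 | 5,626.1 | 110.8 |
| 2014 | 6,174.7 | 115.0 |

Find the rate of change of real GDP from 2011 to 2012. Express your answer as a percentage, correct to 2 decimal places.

Real GDP 2011 = 4672.1/0.994 = 4700.30.
Real GDP 2012 = 5200.5/1.074 = 4842.18.
Change = 4842.18/4700.30 − 1 = 0.0302.

3.02%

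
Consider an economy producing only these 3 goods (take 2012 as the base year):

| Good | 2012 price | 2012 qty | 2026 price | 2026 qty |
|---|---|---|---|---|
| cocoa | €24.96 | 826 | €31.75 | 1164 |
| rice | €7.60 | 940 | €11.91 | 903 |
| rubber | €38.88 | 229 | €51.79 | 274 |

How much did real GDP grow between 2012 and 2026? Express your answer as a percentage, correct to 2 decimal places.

Real GDP 2012 = Nominal GDP 2012 = 24.96·826 + 7.60·940 + 38.88·229 = 36664.48.
Real GDP 2026 (at 2012 prices) = 24.96·1164 + 7.60·903 + 38.88·274 = 46569.36.
Real growth = 46569.36/36664.48 − 1 = 0.2701.

27.01%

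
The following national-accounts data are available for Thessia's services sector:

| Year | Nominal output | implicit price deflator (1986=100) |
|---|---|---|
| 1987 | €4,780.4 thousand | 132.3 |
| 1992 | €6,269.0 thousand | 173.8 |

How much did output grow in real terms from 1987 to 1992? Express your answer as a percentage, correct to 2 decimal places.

-0.17%

Real output 1987 = 4780.4 / 1.323 = 3613.30.
Real output 1992 = 6269.0 / 1.738 = 3607.02.
Real growth = 3607.02 / 3613.30 − 1 = -0.0017.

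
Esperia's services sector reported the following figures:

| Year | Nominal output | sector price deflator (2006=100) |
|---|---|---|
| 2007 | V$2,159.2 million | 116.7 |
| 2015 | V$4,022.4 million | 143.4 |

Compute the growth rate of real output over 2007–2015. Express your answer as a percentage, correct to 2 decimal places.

51.61%

Real output 2007 = 2159.2 / 1.167 = 1850.21.
Real output 2015 = 4022.4 / 1.434 = 2805.02.
Real growth = 2805.02 / 1850.21 − 1 = 0.5161.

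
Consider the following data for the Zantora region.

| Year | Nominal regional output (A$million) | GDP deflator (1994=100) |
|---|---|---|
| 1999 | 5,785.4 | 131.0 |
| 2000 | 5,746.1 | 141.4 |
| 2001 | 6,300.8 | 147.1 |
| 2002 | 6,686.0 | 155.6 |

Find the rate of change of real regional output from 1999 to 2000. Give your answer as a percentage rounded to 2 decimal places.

Real regional output 1999 = 5785.4/1.310 = 4416.34.
Real regional output 2000 = 5746.1/1.414 = 4063.72.
Change = 4063.72/4416.34 − 1 = -0.0798.

-7.98%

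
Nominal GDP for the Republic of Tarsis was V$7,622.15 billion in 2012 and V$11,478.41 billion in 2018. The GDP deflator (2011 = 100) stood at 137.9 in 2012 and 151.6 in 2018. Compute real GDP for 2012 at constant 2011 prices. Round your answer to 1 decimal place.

V$5,527.3 billion

Real GDP = Nominal / (GDP deflator/100) = 7622.15 / 1.379 = 5527.30.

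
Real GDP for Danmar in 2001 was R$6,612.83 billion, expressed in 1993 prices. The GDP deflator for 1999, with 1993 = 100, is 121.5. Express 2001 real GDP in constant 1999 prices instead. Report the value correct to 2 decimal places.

Real GDP in 1999 prices = Real GDP in 1993 prices × (P_1999/P_1993) = 6612.83 × 1.215 = 8034.59.

R$8,034.59 billion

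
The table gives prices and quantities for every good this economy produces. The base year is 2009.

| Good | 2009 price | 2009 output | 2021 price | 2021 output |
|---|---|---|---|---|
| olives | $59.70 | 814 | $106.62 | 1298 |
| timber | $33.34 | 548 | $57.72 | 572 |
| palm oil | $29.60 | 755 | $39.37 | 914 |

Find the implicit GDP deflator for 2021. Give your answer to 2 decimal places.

Nominal GDP 2021 = 106.62·1298 + 57.72·572 + 39.37·914 = 207392.78.
Real GDP 2021 (at 2009 prices) = 59.70·1298 + 33.34·572 + 29.60·914 = 123615.48.
Deflator = Nominal/Real × 100 = 207392.78/123615.48 × 100 = 167.772.

167.77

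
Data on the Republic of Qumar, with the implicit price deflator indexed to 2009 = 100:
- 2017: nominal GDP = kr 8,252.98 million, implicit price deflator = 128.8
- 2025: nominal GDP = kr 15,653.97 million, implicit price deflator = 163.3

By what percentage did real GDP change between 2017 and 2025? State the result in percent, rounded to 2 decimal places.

Real GDP 2017 = 8252.98 / 1.288 = 6407.59.
Real GDP 2025 = 15653.97 / 1.633 = 9586.02.
Real growth = 9586.02 / 6407.59 − 1 = 0.4960.

49.60%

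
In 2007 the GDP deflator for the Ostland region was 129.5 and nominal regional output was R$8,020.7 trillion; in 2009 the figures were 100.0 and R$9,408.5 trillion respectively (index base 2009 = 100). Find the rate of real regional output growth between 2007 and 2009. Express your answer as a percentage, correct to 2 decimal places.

51.91%

Deflate each year: 2007 → 8020.7/1.295 = 6193.59; 2009 → 9408.5/1.000 = 9408.50.
So real regional output changed by 9408.50/6193.59 − 1 = 0.5191, i.e. 51.91%.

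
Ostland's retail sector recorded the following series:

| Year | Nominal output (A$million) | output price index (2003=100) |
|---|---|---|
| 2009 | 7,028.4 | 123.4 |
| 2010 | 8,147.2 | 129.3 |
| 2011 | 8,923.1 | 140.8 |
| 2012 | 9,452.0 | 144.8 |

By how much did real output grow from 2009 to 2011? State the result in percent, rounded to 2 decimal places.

Real output 2009 = 7028.4/1.234 = 5695.62.
Real output 2011 = 8923.1/1.408 = 6337.43.
Change = 6337.43/5695.62 − 1 = 0.1127.

11.27%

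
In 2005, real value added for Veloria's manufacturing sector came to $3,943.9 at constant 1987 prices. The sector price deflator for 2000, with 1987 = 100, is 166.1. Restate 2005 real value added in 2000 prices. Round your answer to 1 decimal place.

Real value added in 2000 prices = Real value added in 1987 prices × (P_2000/P_1987) = 3943.9 × 1.661 = 6550.82.

$6,550.8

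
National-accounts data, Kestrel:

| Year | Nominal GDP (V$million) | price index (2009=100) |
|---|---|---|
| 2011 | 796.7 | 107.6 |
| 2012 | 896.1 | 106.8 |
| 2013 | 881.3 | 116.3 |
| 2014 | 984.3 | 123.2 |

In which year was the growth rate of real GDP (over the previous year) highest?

2012

2012: real = 896.1/1.068 = 839.04; growth vs 2011 (740.43) = 13.32%.
2013: real = 881.3/1.163 = 757.78; growth vs 2012 (839.04) = -9.68%.
2014: real = 984.3/1.232 = 798.94; growth vs 2013 (757.78) = 5.43%.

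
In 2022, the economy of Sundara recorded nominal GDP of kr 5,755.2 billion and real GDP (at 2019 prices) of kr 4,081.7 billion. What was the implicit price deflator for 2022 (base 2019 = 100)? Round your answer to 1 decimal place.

implicit price deflator = (Nominal / Real) × 100 = 5755.2 / 4081.7 × 100 = 141.00.

141.0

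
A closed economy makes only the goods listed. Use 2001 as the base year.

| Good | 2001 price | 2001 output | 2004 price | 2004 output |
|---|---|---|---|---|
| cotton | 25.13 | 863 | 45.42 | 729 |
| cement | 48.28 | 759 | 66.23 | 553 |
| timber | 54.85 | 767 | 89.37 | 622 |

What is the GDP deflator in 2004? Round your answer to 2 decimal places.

158.37

Nominal GDP 2004 = 45.42·729 + 66.23·553 + 89.37·622 = 125324.51.
Real GDP 2004 (at 2001 prices) = 25.13·729 + 48.28·553 + 54.85·622 = 79135.31.
Deflator = Nominal/Real × 100 = 125324.51/79135.31 × 100 = 158.367.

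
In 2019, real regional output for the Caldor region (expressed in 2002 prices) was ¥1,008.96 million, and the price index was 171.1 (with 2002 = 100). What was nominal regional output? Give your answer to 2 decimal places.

Nominal regional output = Real × (price index/100) = 1008.96 × 1.711 = 1726.33.

¥1,726.33 million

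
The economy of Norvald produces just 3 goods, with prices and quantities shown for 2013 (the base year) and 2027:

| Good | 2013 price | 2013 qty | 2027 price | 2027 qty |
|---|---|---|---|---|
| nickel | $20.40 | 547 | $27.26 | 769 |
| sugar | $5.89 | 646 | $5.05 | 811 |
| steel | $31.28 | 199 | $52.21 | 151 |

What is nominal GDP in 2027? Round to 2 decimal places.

Nominal GDP 2027 = Σ (p_2027 × q_2027) = 27.26·769 + 5.05·811 + 52.21·151 = 32942.20.

$32942.20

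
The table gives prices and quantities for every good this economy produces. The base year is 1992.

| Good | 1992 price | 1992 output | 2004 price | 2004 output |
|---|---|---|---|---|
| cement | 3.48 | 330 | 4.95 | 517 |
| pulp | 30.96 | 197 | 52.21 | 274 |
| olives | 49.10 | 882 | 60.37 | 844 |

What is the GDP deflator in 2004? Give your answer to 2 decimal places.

131.12

Nominal GDP 2004 = 4.95·517 + 52.21·274 + 60.37·844 = 67816.97.
Real GDP 2004 (at 1992 prices) = 3.48·517 + 30.96·274 + 49.10·844 = 51722.60.
Deflator = Nominal/Real × 100 = 67816.97/51722.60 × 100 = 131.117.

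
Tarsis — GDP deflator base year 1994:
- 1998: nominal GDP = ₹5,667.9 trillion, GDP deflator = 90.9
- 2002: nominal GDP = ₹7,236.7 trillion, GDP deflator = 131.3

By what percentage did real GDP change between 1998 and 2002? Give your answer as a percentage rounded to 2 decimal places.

Real GDP 1998 = 5667.9 / 0.909 = 6235.31.
Real GDP 2002 = 7236.7 / 1.313 = 5511.58.
Real growth = 5511.58 / 6235.31 − 1 = -0.1161.

-11.61%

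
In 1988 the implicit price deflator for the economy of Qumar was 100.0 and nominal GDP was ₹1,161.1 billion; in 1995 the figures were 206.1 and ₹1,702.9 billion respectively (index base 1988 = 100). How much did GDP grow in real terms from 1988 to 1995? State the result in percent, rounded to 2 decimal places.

Real GDP 1988 = 1161.1 / 1.000 = 1161.10.
Real GDP 1995 = 1702.9 / 2.061 = 826.25.
Real growth = 826.25 / 1161.10 − 1 = -0.2884.

-28.84%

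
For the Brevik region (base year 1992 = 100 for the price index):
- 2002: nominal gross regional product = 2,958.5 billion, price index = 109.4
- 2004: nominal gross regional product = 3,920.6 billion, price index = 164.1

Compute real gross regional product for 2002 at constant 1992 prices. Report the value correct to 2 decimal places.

Real gross regional product = Nominal / (price index/100) = 2958.5 / 1.094 = 2704.30.

2,704.30 billion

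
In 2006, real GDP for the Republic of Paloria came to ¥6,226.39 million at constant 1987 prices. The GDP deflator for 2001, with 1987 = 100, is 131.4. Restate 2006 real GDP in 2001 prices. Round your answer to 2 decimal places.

¥8,181.48 million

Real GDP in 2001 prices = Real GDP in 1987 prices × (P_2001/P_1987) = 6226.39 × 1.314 = 8181.48.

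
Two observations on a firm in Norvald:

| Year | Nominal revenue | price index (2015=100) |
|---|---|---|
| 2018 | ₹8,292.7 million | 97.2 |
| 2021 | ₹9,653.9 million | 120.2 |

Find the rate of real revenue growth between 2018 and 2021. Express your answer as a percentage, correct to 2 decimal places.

-5.86%

Real revenue 2018 = 8292.7 / 0.972 = 8531.58.
Real revenue 2021 = 9653.9 / 1.202 = 8031.53.
Real growth = 8031.53 / 8531.58 − 1 = -0.0586.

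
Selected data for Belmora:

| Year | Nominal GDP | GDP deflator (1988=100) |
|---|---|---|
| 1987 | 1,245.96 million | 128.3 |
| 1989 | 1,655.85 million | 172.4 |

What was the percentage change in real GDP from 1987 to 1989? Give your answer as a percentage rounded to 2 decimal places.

Deflate each year: 1987 → 1245.96/1.283 = 971.13; 1989 → 1655.85/1.724 = 960.47.
So real GDP changed by 960.47/971.13 − 1 = -0.0110, i.e. -1.10%.

-1.10%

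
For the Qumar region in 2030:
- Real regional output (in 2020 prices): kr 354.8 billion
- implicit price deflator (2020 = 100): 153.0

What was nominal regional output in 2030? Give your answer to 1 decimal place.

kr 542.8 billion

Nominal regional output = Real × (implicit price deflator/100) = 354.8 × 1.530 = 542.84.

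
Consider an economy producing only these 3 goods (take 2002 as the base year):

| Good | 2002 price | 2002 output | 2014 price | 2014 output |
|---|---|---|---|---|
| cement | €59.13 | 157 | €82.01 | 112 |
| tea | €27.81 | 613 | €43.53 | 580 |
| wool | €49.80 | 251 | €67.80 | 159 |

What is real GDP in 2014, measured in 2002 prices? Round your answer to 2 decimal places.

€30670.56

Real GDP 2014 = Σ (p_2002 × q_2014) = 59.13·112 + 27.81·580 + 49.80·159 = 30670.56.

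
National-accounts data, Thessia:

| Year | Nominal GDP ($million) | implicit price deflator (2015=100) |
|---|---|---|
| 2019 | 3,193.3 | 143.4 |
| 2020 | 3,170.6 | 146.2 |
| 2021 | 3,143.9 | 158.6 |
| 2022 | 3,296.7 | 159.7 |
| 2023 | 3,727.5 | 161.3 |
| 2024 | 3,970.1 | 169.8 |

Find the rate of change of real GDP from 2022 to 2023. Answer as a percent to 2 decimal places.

Real GDP 2022 = 3296.7/1.597 = 2064.31.
Real GDP 2023 = 3727.5/1.613 = 2310.91.
Change = 2310.91/2064.31 − 1 = 0.1195.

11.95%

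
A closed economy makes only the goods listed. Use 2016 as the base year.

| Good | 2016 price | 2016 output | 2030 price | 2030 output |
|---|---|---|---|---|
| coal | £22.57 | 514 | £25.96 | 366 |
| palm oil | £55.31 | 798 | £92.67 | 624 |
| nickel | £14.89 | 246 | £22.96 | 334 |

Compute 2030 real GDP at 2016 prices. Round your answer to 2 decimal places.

£47747.32

Real GDP 2030 = Σ (p_2016 × q_2030) = 22.57·366 + 55.31·624 + 14.89·334 = 47747.32.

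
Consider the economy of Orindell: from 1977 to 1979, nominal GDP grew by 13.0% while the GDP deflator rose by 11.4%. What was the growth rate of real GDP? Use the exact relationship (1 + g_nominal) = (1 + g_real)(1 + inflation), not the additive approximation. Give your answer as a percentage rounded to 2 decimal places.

(1 + g_nom) = (1 + g_real)(1 + π), so g_real = 1.1300 / 1.1140 − 1 = 0.01436.

1.44%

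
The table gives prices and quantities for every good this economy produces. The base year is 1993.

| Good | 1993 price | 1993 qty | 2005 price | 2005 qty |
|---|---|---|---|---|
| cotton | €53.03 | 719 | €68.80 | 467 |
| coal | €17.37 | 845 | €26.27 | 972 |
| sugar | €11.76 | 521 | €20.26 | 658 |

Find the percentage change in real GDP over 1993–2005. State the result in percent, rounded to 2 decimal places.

-16.20%

Real GDP 1993 = Nominal GDP 1993 = 53.03·719 + 17.37·845 + 11.76·521 = 58933.18.
Real GDP 2005 (at 1993 prices) = 53.03·467 + 17.37·972 + 11.76·658 = 49386.73.
Real growth = 49386.73/58933.18 − 1 = -0.1620.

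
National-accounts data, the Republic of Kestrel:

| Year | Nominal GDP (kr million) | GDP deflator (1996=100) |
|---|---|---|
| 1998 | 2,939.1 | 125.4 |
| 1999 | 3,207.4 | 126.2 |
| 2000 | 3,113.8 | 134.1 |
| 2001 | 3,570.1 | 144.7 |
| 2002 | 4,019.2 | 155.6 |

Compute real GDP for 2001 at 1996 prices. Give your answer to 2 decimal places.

kr 2,467.24 million

Real GDP 2001 = 3570.1 / 1.447 = 2467.24.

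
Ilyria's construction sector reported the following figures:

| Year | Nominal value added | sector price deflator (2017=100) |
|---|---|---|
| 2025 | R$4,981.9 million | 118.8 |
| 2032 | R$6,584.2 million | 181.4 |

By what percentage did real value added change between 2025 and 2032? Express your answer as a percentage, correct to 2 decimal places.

Real value added 2025 = 4981.9 / 1.188 = 4193.52.
Real value added 2032 = 6584.2 / 1.814 = 3629.66.
Real growth = 3629.66 / 4193.52 − 1 = -0.1345.

-13.45%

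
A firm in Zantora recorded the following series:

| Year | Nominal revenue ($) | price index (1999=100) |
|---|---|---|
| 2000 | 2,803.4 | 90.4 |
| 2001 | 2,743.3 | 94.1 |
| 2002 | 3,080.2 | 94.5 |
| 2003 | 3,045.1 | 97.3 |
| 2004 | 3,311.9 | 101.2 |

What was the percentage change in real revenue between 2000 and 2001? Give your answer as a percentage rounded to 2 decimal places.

-5.99%

Real revenue 2000 = 2803.4/0.904 = 3101.11.
Real revenue 2001 = 2743.3/0.941 = 2915.30.
Change = 2915.30/3101.11 − 1 = -0.0599.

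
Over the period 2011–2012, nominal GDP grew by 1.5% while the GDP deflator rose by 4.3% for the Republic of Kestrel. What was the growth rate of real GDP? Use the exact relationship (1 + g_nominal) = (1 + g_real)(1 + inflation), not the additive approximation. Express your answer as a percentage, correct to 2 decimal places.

-2.68%

(1 + g_nom) = (1 + g_real)(1 + π), so g_real = 1.0150 / 1.0430 − 1 = -0.02685.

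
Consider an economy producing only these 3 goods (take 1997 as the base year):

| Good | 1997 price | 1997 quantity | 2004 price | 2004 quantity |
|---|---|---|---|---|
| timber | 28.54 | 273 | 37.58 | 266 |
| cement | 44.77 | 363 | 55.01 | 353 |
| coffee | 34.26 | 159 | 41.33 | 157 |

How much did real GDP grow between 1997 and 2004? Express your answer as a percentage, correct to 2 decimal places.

-2.43%

Real GDP 1997 = Nominal GDP 1997 = 28.54·273 + 44.77·363 + 34.26·159 = 29490.27.
Real GDP 2004 (at 1997 prices) = 28.54·266 + 44.77·353 + 34.26·157 = 28774.27.
Real growth = 28774.27/29490.27 − 1 = -0.0243.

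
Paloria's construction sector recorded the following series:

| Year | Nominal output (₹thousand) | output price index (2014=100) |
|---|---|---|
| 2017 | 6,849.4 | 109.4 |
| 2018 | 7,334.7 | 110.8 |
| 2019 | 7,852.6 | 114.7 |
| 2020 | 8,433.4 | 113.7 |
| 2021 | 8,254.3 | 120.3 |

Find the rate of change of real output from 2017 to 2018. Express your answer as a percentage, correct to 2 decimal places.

5.73%

Real output 2017 = 6849.4/1.094 = 6260.88.
Real output 2018 = 7334.7/1.108 = 6619.77.
Change = 6619.77/6260.88 − 1 = 0.0573.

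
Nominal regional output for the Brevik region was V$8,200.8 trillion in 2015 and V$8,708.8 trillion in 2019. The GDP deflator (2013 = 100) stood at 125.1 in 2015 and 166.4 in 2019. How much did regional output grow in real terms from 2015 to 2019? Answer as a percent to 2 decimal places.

Deflate each year: 2015 → 8200.8/1.251 = 6555.40; 2019 → 8708.8/1.664 = 5233.65.
So real regional output changed by 5233.65/6555.40 − 1 = -0.2016, i.e. -20.16%.

-20.16%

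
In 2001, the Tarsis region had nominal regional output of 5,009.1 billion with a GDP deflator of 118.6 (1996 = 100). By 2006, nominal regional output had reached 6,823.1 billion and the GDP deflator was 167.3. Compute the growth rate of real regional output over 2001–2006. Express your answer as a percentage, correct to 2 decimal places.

-3.44%

Real regional output 2001 = 5009.1 / 1.186 = 4223.52.
Real regional output 2006 = 6823.1 / 1.673 = 4078.36.
Real growth = 4078.36 / 4223.52 − 1 = -0.0344.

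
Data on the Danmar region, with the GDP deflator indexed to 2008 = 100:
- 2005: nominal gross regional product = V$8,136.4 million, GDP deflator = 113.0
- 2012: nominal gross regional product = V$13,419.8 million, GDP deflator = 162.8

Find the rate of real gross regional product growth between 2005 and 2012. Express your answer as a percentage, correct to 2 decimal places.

Deflate each year: 2005 → 8136.4/1.130 = 7200.35; 2012 → 13419.8/1.628 = 8243.12.
So real gross regional product changed by 8243.12/7200.35 − 1 = 0.1448, i.e. 14.48%.

14.48%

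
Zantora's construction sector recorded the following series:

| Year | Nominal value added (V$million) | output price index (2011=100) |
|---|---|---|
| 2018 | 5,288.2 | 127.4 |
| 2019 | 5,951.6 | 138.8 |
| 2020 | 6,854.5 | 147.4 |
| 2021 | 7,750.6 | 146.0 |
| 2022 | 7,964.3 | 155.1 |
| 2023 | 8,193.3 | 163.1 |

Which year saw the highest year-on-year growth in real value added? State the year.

2019: real = 5951.6/1.388 = 4287.90; growth vs 2018 (4150.86) = 3.30%.
2020: real = 6854.5/1.474 = 4650.27; growth vs 2019 (4287.90) = 8.45%.
2021: real = 7750.6/1.460 = 5308.63; growth vs 2020 (4650.27) = 14.16%.
2022: real = 7964.3/1.551 = 5134.95; growth vs 2021 (5308.63) = -3.27%.
2023: real = 8193.3/1.631 = 5023.48; growth vs 2022 (5134.95) = -2.17%.

2021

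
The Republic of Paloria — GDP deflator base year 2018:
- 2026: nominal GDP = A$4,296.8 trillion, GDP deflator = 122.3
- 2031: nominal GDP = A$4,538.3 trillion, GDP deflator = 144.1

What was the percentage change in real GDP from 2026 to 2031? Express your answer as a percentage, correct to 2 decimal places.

Real GDP 2026 = 4296.8 / 1.223 = 3513.33.
Real GDP 2031 = 4538.3 / 1.441 = 3149.41.
Real growth = 3149.41 / 3513.33 − 1 = -0.1036.

-10.36%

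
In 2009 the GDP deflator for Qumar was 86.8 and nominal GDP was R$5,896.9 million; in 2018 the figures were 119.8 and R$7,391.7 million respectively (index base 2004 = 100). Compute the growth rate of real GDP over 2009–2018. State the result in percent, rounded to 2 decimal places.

-9.18%

Deflate each year: 2009 → 5896.9/0.868 = 6793.66; 2018 → 7391.7/1.198 = 6170.03.
So real GDP changed by 6170.03/6793.66 − 1 = -0.0918, i.e. -9.18%.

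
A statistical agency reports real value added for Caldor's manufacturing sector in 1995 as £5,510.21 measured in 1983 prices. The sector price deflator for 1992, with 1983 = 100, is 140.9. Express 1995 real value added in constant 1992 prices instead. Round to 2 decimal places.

Real value added in 1992 prices = Real value added in 1983 prices × (P_1992/P_1983) = 5510.21 × 1.409 = 7763.89.

£7,763.89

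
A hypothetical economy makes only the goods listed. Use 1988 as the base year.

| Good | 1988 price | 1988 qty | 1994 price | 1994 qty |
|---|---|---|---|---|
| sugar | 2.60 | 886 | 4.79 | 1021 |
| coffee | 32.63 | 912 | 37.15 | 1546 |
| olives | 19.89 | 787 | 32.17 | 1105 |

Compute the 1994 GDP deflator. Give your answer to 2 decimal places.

Nominal GDP 1994 = 4.79·1021 + 37.15·1546 + 32.17·1105 = 97872.34.
Real GDP 1994 (at 1988 prices) = 2.60·1021 + 32.63·1546 + 19.89·1105 = 75079.03.
Deflator = Nominal/Real × 100 = 97872.34/75079.03 × 100 = 130.359.

130.36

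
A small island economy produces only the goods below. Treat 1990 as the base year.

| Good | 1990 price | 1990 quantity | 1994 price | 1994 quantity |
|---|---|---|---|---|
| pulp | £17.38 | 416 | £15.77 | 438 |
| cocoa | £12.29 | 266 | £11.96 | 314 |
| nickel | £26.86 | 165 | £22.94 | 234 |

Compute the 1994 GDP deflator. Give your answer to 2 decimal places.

Nominal GDP 1994 = 15.77·438 + 11.96·314 + 22.94·234 = 16030.66.
Real GDP 1994 (at 1990 prices) = 17.38·438 + 12.29·314 + 26.86·234 = 17756.74.
Deflator = Nominal/Real × 100 = 16030.66/17756.74 × 100 = 90.279.

90.28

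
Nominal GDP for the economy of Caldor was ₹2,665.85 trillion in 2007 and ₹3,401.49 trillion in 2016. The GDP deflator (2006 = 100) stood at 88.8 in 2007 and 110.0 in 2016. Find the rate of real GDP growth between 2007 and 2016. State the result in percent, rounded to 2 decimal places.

3.00%

Deflate each year: 2007 → 2665.85/0.888 = 3002.08; 2016 → 3401.49/1.100 = 3092.26.
So real GDP changed by 3092.26/3002.08 − 1 = 0.0300, i.e. 3.00%.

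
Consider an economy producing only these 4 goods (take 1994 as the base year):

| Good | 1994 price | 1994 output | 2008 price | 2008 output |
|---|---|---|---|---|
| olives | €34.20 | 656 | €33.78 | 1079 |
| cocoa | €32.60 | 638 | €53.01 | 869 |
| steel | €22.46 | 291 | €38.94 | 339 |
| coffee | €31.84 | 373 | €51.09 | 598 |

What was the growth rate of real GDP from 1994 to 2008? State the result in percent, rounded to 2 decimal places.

49.05%

Real GDP 1994 = Nominal GDP 1994 = 34.20·656 + 32.60·638 + 22.46·291 + 31.84·373 = 61646.18.
Real GDP 2008 (at 1994 prices) = 34.20·1079 + 32.60·869 + 22.46·339 + 31.84·598 = 91885.46.
Real growth = 91885.46/61646.18 − 1 = 0.4905.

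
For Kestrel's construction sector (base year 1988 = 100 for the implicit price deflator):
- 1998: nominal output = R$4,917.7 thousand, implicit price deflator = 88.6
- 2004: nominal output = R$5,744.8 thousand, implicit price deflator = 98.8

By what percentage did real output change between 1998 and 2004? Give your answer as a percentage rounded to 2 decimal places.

4.76%

Deflate each year: 1998 → 4917.7/0.886 = 5550.45; 2004 → 5744.8/0.988 = 5814.57.
So real output changed by 5814.57/5550.45 − 1 = 0.0476, i.e. 4.76%.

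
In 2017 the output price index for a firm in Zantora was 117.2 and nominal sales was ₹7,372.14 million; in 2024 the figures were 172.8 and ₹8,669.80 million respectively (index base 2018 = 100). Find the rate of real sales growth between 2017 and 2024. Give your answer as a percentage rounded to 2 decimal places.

Deflate each year: 2017 → 7372.14/1.172 = 6290.22; 2024 → 8669.80/1.728 = 5017.25.
So real sales changed by 5017.25/6290.22 − 1 = -0.2024, i.e. -20.24%.

-20.24%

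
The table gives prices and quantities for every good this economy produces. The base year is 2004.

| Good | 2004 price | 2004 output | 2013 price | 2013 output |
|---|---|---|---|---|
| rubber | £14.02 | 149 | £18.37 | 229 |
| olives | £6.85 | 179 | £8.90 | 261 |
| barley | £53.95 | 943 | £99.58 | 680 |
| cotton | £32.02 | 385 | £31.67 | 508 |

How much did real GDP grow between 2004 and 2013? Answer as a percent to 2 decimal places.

Real GDP 2004 = Nominal GDP 2004 = 14.02·149 + 6.85·179 + 53.95·943 + 32.02·385 = 66517.68.
Real GDP 2013 (at 2004 prices) = 14.02·229 + 6.85·261 + 53.95·680 + 32.02·508 = 57950.59.
Real growth = 57950.59/66517.68 − 1 = -0.1288.

-12.88%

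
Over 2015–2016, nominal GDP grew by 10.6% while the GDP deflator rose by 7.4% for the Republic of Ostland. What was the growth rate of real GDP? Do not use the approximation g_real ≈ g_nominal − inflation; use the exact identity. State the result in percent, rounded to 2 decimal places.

(1 + g_nom) = (1 + g_real)(1 + π), so g_real = 1.1060 / 1.0740 − 1 = 0.02980.

2.98%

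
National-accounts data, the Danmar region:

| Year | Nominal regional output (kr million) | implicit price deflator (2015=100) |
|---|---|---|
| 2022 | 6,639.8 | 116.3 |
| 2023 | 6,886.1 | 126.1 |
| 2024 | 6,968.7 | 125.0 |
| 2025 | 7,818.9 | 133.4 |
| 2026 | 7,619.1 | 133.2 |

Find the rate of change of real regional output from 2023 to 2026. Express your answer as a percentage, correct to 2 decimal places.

Real regional output 2023 = 6886.1/1.261 = 5460.82.
Real regional output 2026 = 7619.1/1.332 = 5720.05.
Change = 5720.05/5460.82 − 1 = 0.0475.

4.75%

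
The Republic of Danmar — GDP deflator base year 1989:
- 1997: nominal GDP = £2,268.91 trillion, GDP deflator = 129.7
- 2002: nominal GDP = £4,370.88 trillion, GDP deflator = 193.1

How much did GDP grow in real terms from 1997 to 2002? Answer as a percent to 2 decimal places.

Real GDP 1997 = 2268.91 / 1.297 = 1749.35.
Real GDP 2002 = 4370.88 / 1.931 = 2263.53.
Real growth = 2263.53 / 1749.35 − 1 = 0.2939.

29.39%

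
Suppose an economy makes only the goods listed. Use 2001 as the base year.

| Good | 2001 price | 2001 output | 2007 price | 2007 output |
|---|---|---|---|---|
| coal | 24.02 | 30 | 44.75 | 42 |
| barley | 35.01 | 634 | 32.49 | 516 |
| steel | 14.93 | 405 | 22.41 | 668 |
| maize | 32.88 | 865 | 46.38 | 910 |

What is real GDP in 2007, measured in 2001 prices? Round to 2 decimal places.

58968.04

Real GDP 2007 = Σ (p_2001 × q_2007) = 24.02·42 + 35.01·516 + 14.93·668 + 32.88·910 = 58968.04.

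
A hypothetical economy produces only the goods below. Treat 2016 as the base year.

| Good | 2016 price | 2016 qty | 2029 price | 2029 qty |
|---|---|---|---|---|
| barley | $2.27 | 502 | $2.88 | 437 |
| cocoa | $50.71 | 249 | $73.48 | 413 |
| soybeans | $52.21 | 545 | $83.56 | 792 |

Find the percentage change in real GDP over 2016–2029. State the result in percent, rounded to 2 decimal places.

Real GDP 2016 = Nominal GDP 2016 = 2.27·502 + 50.71·249 + 52.21·545 = 42220.78.
Real GDP 2029 (at 2016 prices) = 2.27·437 + 50.71·413 + 52.21·792 = 63285.54.
Real growth = 63285.54/42220.78 − 1 = 0.4989.

49.89%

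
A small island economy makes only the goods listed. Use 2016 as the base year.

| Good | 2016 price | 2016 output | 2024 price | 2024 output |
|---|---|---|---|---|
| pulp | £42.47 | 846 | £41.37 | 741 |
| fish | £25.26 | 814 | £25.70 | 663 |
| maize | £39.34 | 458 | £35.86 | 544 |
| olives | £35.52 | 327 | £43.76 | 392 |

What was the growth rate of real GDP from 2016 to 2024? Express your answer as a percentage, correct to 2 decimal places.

-3.00%

Real GDP 2016 = Nominal GDP 2016 = 42.47·846 + 25.26·814 + 39.34·458 + 35.52·327 = 86124.02.
Real GDP 2024 (at 2016 prices) = 42.47·741 + 25.26·663 + 39.34·544 + 35.52·392 = 83542.45.
Real growth = 83542.45/86124.02 − 1 = -0.0300.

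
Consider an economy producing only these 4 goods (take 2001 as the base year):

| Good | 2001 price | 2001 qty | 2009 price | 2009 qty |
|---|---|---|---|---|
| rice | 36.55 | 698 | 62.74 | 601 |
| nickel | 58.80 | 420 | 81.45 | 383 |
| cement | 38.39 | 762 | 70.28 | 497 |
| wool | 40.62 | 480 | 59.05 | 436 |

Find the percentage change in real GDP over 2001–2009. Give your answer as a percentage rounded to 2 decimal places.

-17.87%

Real GDP 2001 = Nominal GDP 2001 = 36.55·698 + 58.80·420 + 38.39·762 + 40.62·480 = 98958.68.
Real GDP 2009 (at 2001 prices) = 36.55·601 + 58.80·383 + 38.39·497 + 40.62·436 = 81277.10.
Real growth = 81277.10/98958.68 − 1 = -0.1787.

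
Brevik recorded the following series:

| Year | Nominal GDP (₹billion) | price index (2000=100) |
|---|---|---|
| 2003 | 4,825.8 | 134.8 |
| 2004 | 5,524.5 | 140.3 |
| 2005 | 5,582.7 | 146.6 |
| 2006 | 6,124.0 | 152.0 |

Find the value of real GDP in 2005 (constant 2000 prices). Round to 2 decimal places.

Real GDP 2005 = 5582.7 / 1.466 = 3808.12.

₹3,808.12 billion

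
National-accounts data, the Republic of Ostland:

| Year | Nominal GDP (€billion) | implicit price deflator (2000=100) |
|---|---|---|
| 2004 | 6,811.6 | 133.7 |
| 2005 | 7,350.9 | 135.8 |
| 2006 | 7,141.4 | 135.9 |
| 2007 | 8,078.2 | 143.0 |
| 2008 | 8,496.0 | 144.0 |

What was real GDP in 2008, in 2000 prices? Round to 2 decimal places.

€5,900.00 billion

Real GDP 2008 = 8496.0 / 1.440 = 5900.00.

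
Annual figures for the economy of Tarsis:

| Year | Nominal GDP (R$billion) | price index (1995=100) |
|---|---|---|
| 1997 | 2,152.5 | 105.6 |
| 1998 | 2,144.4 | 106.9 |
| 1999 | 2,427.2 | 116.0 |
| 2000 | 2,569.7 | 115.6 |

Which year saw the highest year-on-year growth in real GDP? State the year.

2000

1998: real = 2144.4/1.069 = 2005.99; growth vs 1997 (2038.35) = -1.59%.
1999: real = 2427.2/1.160 = 2092.41; growth vs 1998 (2005.99) = 4.31%.
2000: real = 2569.7/1.156 = 2222.92; growth vs 1999 (2092.41) = 6.24%.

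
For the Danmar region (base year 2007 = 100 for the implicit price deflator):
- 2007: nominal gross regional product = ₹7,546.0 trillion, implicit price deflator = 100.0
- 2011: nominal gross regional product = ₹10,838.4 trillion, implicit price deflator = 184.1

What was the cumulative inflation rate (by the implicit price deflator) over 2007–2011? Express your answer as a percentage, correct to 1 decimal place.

Price-level change = 184.1 / 100.0 − 1 = 0.8410.

84.1%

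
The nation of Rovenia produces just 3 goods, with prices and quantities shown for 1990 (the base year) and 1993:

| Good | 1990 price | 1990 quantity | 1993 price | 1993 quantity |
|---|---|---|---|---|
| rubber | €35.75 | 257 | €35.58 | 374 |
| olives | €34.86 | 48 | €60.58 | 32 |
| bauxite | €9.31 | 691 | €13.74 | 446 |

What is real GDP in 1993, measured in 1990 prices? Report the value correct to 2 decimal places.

Real GDP 1993 = Σ (p_1990 × q_1993) = 35.75·374 + 34.86·32 + 9.31·446 = 18638.28.

€18638.28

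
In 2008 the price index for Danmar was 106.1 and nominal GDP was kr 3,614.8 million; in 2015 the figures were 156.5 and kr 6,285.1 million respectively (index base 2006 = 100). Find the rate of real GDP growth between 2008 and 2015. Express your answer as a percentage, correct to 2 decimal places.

17.88%

Real GDP 2008 = 3614.8 / 1.061 = 3406.97.
Real GDP 2015 = 6285.1 / 1.565 = 4016.04.
Real growth = 4016.04 / 3406.97 − 1 = 0.1788.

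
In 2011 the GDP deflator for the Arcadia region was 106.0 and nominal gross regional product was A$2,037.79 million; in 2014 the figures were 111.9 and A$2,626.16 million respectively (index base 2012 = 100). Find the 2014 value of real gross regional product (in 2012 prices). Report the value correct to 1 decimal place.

A$2,346.9 million

Real gross regional product = Nominal / (GDP deflator/100) = 2626.16 / 1.119 = 2346.88.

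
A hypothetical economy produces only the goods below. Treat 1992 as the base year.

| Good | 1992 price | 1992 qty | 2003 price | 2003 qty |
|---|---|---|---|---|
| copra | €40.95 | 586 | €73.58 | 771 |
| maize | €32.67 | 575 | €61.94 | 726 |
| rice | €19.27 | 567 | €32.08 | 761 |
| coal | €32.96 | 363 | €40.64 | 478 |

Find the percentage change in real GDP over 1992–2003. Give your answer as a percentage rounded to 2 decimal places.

30.51%

Real GDP 1992 = Nominal GDP 1992 = 40.95·586 + 32.67·575 + 19.27·567 + 32.96·363 = 65672.52.
Real GDP 2003 (at 1992 prices) = 40.95·771 + 32.67·726 + 19.27·761 + 32.96·478 = 85710.22.
Real growth = 85710.22/65672.52 − 1 = 0.3051.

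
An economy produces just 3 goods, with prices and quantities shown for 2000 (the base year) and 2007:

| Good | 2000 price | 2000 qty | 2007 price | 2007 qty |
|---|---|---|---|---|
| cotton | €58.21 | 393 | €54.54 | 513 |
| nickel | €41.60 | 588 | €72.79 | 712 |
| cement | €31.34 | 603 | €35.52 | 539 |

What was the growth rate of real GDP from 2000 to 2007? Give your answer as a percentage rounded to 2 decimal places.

15.31%

Real GDP 2000 = Nominal GDP 2000 = 58.21·393 + 41.60·588 + 31.34·603 = 66235.35.
Real GDP 2007 (at 2000 prices) = 58.21·513 + 41.60·712 + 31.34·539 = 76373.19.
Real growth = 76373.19/66235.35 − 1 = 0.1531.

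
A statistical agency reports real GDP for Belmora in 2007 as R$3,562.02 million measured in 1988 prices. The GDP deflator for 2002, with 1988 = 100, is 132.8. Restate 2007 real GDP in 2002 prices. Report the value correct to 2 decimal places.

R$4,730.36 million

Real GDP in 2002 prices = Real GDP in 1988 prices × (P_2002/P_1988) = 3562.02 × 1.328 = 4730.36.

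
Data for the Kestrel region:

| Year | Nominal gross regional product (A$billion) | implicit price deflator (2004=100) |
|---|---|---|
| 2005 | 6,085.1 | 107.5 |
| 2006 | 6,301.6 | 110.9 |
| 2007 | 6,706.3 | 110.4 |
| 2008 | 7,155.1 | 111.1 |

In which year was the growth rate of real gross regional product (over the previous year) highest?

2007

2006: real = 6301.6/1.109 = 5682.24; growth vs 2005 (5660.56) = 0.38%.
2007: real = 6706.3/1.104 = 6074.55; growth vs 2006 (5682.24) = 6.90%.
2008: real = 7155.1/1.111 = 6440.23; growth vs 2007 (6074.55) = 6.02%.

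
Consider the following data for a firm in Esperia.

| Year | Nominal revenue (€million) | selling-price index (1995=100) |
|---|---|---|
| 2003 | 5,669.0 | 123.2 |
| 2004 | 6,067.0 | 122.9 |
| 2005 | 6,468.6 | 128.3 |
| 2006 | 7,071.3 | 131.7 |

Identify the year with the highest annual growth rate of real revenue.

2004

2004: real = 6067.0/1.229 = 4936.53; growth vs 2003 (4601.46) = 7.28%.
2005: real = 6468.6/1.283 = 5041.78; growth vs 2004 (4936.53) = 2.13%.
2006: real = 7071.3/1.317 = 5369.25; growth vs 2005 (5041.78) = 6.50%.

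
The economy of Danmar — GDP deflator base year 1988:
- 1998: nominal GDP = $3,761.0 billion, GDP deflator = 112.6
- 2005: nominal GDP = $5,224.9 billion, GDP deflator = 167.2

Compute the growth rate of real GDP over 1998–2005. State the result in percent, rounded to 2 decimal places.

-6.44%

Real GDP 1998 = 3761.0 / 1.126 = 3340.14.
Real GDP 2005 = 5224.9 / 1.672 = 3124.94.
Real growth = 3124.94 / 3340.14 − 1 = -0.0644.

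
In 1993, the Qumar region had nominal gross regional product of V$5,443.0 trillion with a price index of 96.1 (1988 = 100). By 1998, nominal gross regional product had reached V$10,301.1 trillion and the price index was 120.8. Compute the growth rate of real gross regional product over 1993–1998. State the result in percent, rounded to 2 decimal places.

Real gross regional product 1993 = 5443.0 / 0.961 = 5663.89.
Real gross regional product 1998 = 10301.1 / 1.208 = 8527.40.
Real growth = 8527.40 / 5663.89 − 1 = 0.5056.

50.56%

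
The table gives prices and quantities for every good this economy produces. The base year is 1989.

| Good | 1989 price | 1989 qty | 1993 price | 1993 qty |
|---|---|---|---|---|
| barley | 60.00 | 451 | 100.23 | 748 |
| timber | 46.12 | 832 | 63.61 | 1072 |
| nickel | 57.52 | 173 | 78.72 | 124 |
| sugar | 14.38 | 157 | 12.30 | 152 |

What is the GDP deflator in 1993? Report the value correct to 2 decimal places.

Nominal GDP 1993 = 100.23·748 + 63.61·1072 + 78.72·124 + 12.30·152 = 154792.84.
Real GDP 1993 (at 1989 prices) = 60.00·748 + 46.12·1072 + 57.52·124 + 14.38·152 = 103638.88.
Deflator = Nominal/Real × 100 = 154792.84/103638.88 × 100 = 149.358.

149.36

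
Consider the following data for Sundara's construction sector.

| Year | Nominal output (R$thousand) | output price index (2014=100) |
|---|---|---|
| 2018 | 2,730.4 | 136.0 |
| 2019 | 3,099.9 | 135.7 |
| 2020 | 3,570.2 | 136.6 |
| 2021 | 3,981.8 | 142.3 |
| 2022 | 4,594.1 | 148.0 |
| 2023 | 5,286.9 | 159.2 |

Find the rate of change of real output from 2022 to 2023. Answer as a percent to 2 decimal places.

6.98%

Real output 2022 = 4594.1/1.480 = 3104.12.
Real output 2023 = 5286.9/1.592 = 3320.92.
Change = 3320.92/3104.12 − 1 = 0.0698.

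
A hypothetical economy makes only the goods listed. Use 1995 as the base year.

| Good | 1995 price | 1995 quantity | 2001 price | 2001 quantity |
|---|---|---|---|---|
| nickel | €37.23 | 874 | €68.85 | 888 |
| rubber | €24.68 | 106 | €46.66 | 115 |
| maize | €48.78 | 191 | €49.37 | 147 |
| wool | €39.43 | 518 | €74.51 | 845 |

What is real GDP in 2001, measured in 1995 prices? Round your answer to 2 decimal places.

€76387.45

Real GDP 2001 = Σ (p_1995 × q_2001) = 37.23·888 + 24.68·115 + 48.78·147 + 39.43·845 = 76387.45.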